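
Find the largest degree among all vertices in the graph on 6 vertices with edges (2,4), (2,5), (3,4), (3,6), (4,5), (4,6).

Step 1: Count edges incident to each vertex:
  deg(1) = 0 (neighbors: none)
  deg(2) = 2 (neighbors: 4, 5)
  deg(3) = 2 (neighbors: 4, 6)
  deg(4) = 4 (neighbors: 2, 3, 5, 6)
  deg(5) = 2 (neighbors: 2, 4)
  deg(6) = 2 (neighbors: 3, 4)

Step 2: Find maximum:
  max(0, 2, 2, 4, 2, 2) = 4 (vertex 4)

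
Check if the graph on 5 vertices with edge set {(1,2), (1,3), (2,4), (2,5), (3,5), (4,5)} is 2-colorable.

Step 1: Attempt 2-coloring using BFS:
  Start at vertex 1, assign color 0
  Color vertex 2 with color 1 (neighbor of 1)
  Color vertex 3 with color 1 (neighbor of 1)
  Color vertex 4 with color 0 (neighbor of 2)
  Color vertex 5 with color 0 (neighbor of 2)

Step 2: Conflict found! Vertices 4 and 5 are adjacent but have the same color.
This means the graph contains an odd cycle.

The graph is NOT bipartite.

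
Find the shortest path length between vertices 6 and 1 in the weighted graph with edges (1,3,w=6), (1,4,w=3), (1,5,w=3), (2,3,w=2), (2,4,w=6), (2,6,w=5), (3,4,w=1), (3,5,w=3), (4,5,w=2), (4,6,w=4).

Step 1: Build adjacency list with weights:
  1: 3(w=6), 4(w=3), 5(w=3)
  2: 3(w=2), 4(w=6), 6(w=5)
  3: 1(w=6), 2(w=2), 4(w=1), 5(w=3)
  4: 1(w=3), 2(w=6), 3(w=1), 5(w=2), 6(w=4)
  5: 1(w=3), 3(w=3), 4(w=2)
  6: 2(w=5), 4(w=4)

Step 2: Apply Dijkstra's algorithm from vertex 6:
  Visit vertex 6 (distance=0)
    Update dist[2] = 5
    Update dist[4] = 4
  Visit vertex 4 (distance=4)
    Update dist[1] = 7
    Update dist[3] = 5
    Update dist[5] = 6
  Visit vertex 2 (distance=5)
  Visit vertex 3 (distance=5)
  Visit vertex 5 (distance=6)
  Visit vertex 1 (distance=7)

Step 3: Shortest path: 6 -> 4 -> 1
Total weight: 4 + 3 = 7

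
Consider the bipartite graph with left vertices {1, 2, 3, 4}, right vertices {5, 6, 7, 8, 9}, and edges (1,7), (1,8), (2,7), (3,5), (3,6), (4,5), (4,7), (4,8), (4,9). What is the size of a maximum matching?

Step 1: List the neighbors of each left vertex:
  1: 7, 8
  2: 7
  3: 5, 6
  4: 5, 7, 8, 9

Step 2: Greedily match left vertices, then look for augmenting paths:
  Match 1 -- 8
  Match 2 -- 7
  Match 3 -- 5
  Match 4 -- 9
  No augmenting path remains.

Step 3: Verify this is maximum:
  Matching size 4 = min(|L|, |R|) = min(4, 5), which is an upper bound, so this matching is maximum.

Maximum matching: {(1,8), (2,7), (3,5), (4,9)}
Size: 4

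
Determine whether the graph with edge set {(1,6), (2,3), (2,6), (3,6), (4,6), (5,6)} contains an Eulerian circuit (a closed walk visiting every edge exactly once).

Step 1: Find the degree of each vertex:
  deg(1) = 1
  deg(2) = 2
  deg(3) = 2
  deg(4) = 1
  deg(5) = 1
  deg(6) = 5

Step 2: Count vertices with odd degree:
  Odd-degree vertices: 1, 4, 5, 6 (4 total)

Step 3: Apply Euler's theorem:
  - Eulerian circuit exists iff graph is connected and all vertices have even degree
  - Eulerian path exists iff graph is connected and has 0 or 2 odd-degree vertices

Graph has 4 odd-degree vertices (need 0 or 2).
Neither Eulerian path nor Eulerian circuit exists.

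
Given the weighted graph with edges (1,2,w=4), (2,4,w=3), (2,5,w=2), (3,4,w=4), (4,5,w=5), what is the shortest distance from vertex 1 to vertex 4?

Step 1: Build adjacency list with weights:
  1: 2(w=4)
  2: 1(w=4), 4(w=3), 5(w=2)
  3: 4(w=4)
  4: 2(w=3), 3(w=4), 5(w=5)
  5: 2(w=2), 4(w=5)

Step 2: Apply Dijkstra's algorithm from vertex 1:
  Visit vertex 1 (distance=0)
    Update dist[2] = 4
  Visit vertex 2 (distance=4)
    Update dist[4] = 7
    Update dist[5] = 6
  Visit vertex 5 (distance=6)
  Visit vertex 4 (distance=7)
    Update dist[3] = 11

Step 3: Shortest path: 1 -> 2 -> 4
Total weight: 4 + 3 = 7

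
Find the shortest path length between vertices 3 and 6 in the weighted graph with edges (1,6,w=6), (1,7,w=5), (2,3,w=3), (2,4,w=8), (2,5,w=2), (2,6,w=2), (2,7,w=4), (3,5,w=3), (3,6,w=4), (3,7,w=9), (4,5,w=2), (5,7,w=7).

Step 1: Build adjacency list with weights:
  1: 6(w=6), 7(w=5)
  2: 3(w=3), 4(w=8), 5(w=2), 6(w=2), 7(w=4)
  3: 2(w=3), 5(w=3), 6(w=4), 7(w=9)
  4: 2(w=8), 5(w=2)
  5: 2(w=2), 3(w=3), 4(w=2), 7(w=7)
  6: 1(w=6), 2(w=2), 3(w=4)
  7: 1(w=5), 2(w=4), 3(w=9), 5(w=7)

Step 2: Apply Dijkstra's algorithm from vertex 3:
  Visit vertex 3 (distance=0)
    Update dist[2] = 3
    Update dist[5] = 3
    Update dist[6] = 4
    Update dist[7] = 9
  Visit vertex 2 (distance=3)
    Update dist[4] = 11
    Update dist[7] = 7
  Visit vertex 5 (distance=3)
    Update dist[4] = 5
  Visit vertex 6 (distance=4)
    Update dist[1] = 10

Step 3: Shortest path: 3 -> 6
Total weight: 4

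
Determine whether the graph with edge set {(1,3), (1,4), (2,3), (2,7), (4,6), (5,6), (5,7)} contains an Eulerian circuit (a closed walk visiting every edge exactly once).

Step 1: Find the degree of each vertex:
  deg(1) = 2
  deg(2) = 2
  deg(3) = 2
  deg(4) = 2
  deg(5) = 2
  deg(6) = 2
  deg(7) = 2

Step 2: Count vertices with odd degree:
  All vertices have even degree (0 odd-degree vertices)

Step 3: Apply Euler's theorem:
  - Eulerian circuit exists iff graph is connected and all vertices have even degree
  - Eulerian path exists iff graph is connected and has 0 or 2 odd-degree vertices

Graph is connected with 0 odd-degree vertices.
Both Eulerian circuit and Eulerian path exist.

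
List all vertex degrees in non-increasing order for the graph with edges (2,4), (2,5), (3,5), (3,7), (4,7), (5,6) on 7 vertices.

Step 1: Count edges incident to each vertex:
  deg(1) = 0 (neighbors: none)
  deg(2) = 2 (neighbors: 4, 5)
  deg(3) = 2 (neighbors: 5, 7)
  deg(4) = 2 (neighbors: 2, 7)
  deg(5) = 3 (neighbors: 2, 3, 6)
  deg(6) = 1 (neighbors: 5)
  deg(7) = 2 (neighbors: 3, 4)

Step 2: Sort degrees in non-increasing order:
  Degrees: [0, 2, 2, 2, 3, 1, 2] -> sorted: [3, 2, 2, 2, 2, 1, 0]

Degree sequence: [3, 2, 2, 2, 2, 1, 0]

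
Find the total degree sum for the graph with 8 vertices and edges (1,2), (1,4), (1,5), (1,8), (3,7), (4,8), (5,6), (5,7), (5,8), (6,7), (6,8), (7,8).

Step 1: Count edges incident to each vertex:
  deg(1) = 4 (neighbors: 2, 4, 5, 8)
  deg(2) = 1 (neighbors: 1)
  deg(3) = 1 (neighbors: 7)
  deg(4) = 2 (neighbors: 1, 8)
  deg(5) = 4 (neighbors: 1, 6, 7, 8)
  deg(6) = 3 (neighbors: 5, 7, 8)
  deg(7) = 4 (neighbors: 3, 5, 6, 8)
  deg(8) = 5 (neighbors: 1, 4, 5, 6, 7)

Step 2: Sum all degrees:
  4 + 1 + 1 + 2 + 4 + 3 + 4 + 5 = 24

Verification: sum of degrees = 2 * |E| = 2 * 12 = 24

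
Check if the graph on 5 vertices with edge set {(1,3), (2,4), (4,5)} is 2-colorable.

Step 1: Attempt 2-coloring using BFS:
  Start at vertex 1, assign color 0
  Color vertex 3 with color 1 (neighbor of 1)
  Start new component at vertex 2, assign color 0
  Color vertex 4 with color 1 (neighbor of 2)
  Color vertex 5 with color 0 (neighbor of 4)

Step 2: 2-coloring succeeded. No conflicts found.
  Set A (color 0): {1, 2, 5}
  Set B (color 1): {3, 4}

The graph is bipartite with partition {1, 2, 5}, {3, 4}.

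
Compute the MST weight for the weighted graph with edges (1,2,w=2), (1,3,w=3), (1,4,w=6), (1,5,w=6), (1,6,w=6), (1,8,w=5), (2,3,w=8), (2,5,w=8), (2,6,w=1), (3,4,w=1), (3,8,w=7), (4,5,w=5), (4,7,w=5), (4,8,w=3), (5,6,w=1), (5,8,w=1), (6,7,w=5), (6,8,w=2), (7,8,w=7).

Apply Kruskal's algorithm (sort edges by weight, add if no cycle):

Sorted edges by weight:
  (2,6) w=1
  (3,4) w=1
  (5,8) w=1
  (5,6) w=1
  (1,2) w=2
  (6,8) w=2
  (1,3) w=3
  (4,8) w=3
  (1,8) w=5
  (4,5) w=5
  (4,7) w=5
  (6,7) w=5
  (1,6) w=6
  (1,4) w=6
  (1,5) w=6
  (3,8) w=7
  (7,8) w=7
  (2,3) w=8
  (2,5) w=8

Add edge (2,6) w=1 -- no cycle. Running total: 1
Add edge (3,4) w=1 -- no cycle. Running total: 2
Add edge (5,8) w=1 -- no cycle. Running total: 3
Add edge (5,6) w=1 -- no cycle. Running total: 4
Add edge (1,2) w=2 -- no cycle. Running total: 6
Skip edge (6,8) w=2 -- would create cycle
Add edge (1,3) w=3 -- no cycle. Running total: 9
Skip edge (4,8) w=3 -- would create cycle
Skip edge (1,8) w=5 -- would create cycle
Skip edge (4,5) w=5 -- would create cycle
Add edge (4,7) w=5 -- no cycle. Running total: 14

MST edges: (2,6,w=1), (3,4,w=1), (5,8,w=1), (5,6,w=1), (1,2,w=2), (1,3,w=3), (4,7,w=5)
Total MST weight: 1 + 1 + 1 + 1 + 2 + 3 + 5 = 14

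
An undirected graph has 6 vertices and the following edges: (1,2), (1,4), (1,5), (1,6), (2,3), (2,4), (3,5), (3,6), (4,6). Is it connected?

Step 1: Build adjacency list from edges:
  1: 2, 4, 5, 6
  2: 1, 3, 4
  3: 2, 5, 6
  4: 1, 2, 6
  5: 1, 3
  6: 1, 3, 4

Step 2: Run BFS/DFS from vertex 1:
  Visited: {1, 2, 4, 5, 6, 3}
  Reached 6 of 6 vertices

Step 3: All 6 vertices reached from vertex 1, so the graph is connected.
Answer: Yes, the graph is connected.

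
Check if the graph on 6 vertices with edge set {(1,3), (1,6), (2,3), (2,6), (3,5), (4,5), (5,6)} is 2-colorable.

Step 1: Attempt 2-coloring using BFS:
  Start at vertex 1, assign color 0
  Color vertex 3 with color 1 (neighbor of 1)
  Color vertex 6 with color 1 (neighbor of 1)
  Color vertex 2 with color 0 (neighbor of 3)
  Color vertex 5 with color 0 (neighbor of 3)
  Color vertex 4 with color 1 (neighbor of 5)

Step 2: 2-coloring succeeded. No conflicts found.
  Set A (color 0): {1, 2, 5}
  Set B (color 1): {3, 4, 6}

The graph is bipartite with partition {1, 2, 5}, {3, 4, 6}.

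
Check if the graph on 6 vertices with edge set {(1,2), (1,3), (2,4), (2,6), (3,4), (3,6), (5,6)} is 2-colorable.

Step 1: Attempt 2-coloring using BFS:
  Start at vertex 1, assign color 0
  Color vertex 2 with color 1 (neighbor of 1)
  Color vertex 3 with color 1 (neighbor of 1)
  Color vertex 4 with color 0 (neighbor of 2)
  Color vertex 6 with color 0 (neighbor of 2)
  Color vertex 5 with color 1 (neighbor of 6)

Step 2: 2-coloring succeeded. No conflicts found.
  Set A (color 0): {1, 4, 6}
  Set B (color 1): {2, 3, 5}

The graph is bipartite with partition {1, 4, 6}, {2, 3, 5}.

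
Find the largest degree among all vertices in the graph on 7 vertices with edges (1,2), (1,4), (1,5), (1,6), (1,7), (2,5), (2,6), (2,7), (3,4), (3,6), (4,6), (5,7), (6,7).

Step 1: Count edges incident to each vertex:
  deg(1) = 5 (neighbors: 2, 4, 5, 6, 7)
  deg(2) = 4 (neighbors: 1, 5, 6, 7)
  deg(3) = 2 (neighbors: 4, 6)
  deg(4) = 3 (neighbors: 1, 3, 6)
  deg(5) = 3 (neighbors: 1, 2, 7)
  deg(6) = 5 (neighbors: 1, 2, 3, 4, 7)
  deg(7) = 4 (neighbors: 1, 2, 5, 6)

Step 2: Find maximum:
  max(5, 4, 2, 3, 3, 5, 4) = 5 (vertex 1)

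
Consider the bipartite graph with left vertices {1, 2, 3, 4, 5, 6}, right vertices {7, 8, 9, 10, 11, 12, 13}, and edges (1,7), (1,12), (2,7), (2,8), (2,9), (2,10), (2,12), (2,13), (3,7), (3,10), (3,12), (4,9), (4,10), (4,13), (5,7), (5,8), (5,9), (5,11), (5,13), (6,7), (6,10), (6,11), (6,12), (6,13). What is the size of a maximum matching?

Step 1: List the neighbors of each left vertex:
  1: 7, 12
  2: 7, 8, 9, 10, 12, 13
  3: 7, 10, 12
  4: 9, 10, 13
  5: 7, 8, 9, 11, 13
  6: 7, 10, 11, 12, 13

Step 2: Greedily match left vertices, then look for augmenting paths:
  Match 1 -- 7
  Match 2 -- 8
  Match 3 -- 10
  Match 4 -- 9
  Match 5 -- 11
  Match 6 -- 12
  No augmenting path remains.

Step 3: Verify this is maximum:
  Matching size 6 = min(|L|, |R|) = min(6, 7), which is an upper bound, so this matching is maximum.

Maximum matching: {(1,7), (2,8), (3,10), (4,9), (5,11), (6,12)}
Size: 6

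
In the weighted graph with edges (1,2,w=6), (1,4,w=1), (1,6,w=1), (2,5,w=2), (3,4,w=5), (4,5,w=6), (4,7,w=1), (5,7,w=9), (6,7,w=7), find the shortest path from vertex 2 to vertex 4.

Step 1: Build adjacency list with weights:
  1: 2(w=6), 4(w=1), 6(w=1)
  2: 1(w=6), 5(w=2)
  3: 4(w=5)
  4: 1(w=1), 3(w=5), 5(w=6), 7(w=1)
  5: 2(w=2), 4(w=6), 7(w=9)
  6: 1(w=1), 7(w=7)
  7: 4(w=1), 5(w=9), 6(w=7)

Step 2: Apply Dijkstra's algorithm from vertex 2:
  Visit vertex 2 (distance=0)
    Update dist[1] = 6
    Update dist[5] = 2
  Visit vertex 5 (distance=2)
    Update dist[4] = 8
    Update dist[7] = 11
  Visit vertex 1 (distance=6)
    Update dist[4] = 7
    Update dist[6] = 7
  Visit vertex 4 (distance=7)
    Update dist[3] = 12
    Update dist[7] = 8

Step 3: Shortest path: 2 -> 1 -> 4
Total weight: 6 + 1 = 7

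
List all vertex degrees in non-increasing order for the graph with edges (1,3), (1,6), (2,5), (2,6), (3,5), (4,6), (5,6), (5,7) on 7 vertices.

Step 1: Count edges incident to each vertex:
  deg(1) = 2 (neighbors: 3, 6)
  deg(2) = 2 (neighbors: 5, 6)
  deg(3) = 2 (neighbors: 1, 5)
  deg(4) = 1 (neighbors: 6)
  deg(5) = 4 (neighbors: 2, 3, 6, 7)
  deg(6) = 4 (neighbors: 1, 2, 4, 5)
  deg(7) = 1 (neighbors: 5)

Step 2: Sort degrees in non-increasing order:
  Degrees: [2, 2, 2, 1, 4, 4, 1] -> sorted: [4, 4, 2, 2, 2, 1, 1]

Degree sequence: [4, 4, 2, 2, 2, 1, 1]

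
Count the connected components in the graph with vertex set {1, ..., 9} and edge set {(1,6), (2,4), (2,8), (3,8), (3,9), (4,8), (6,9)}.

Step 1: Build adjacency list from edges:
  1: 6
  2: 4, 8
  3: 8, 9
  4: 2, 8
  5: (none)
  6: 1, 9
  7: (none)
  8: 2, 3, 4
  9: 3, 6

Step 2: Run BFS/DFS from vertex 1:
  Visited: {1, 6, 9, 3, 8, 2, 4}
  Reached 7 of 9 vertices

Step 3: Only 7 of 9 vertices reached. Graph is disconnected.
Connected components: {1, 2, 3, 4, 6, 8, 9}, {5}, {7}
Number of connected components: 3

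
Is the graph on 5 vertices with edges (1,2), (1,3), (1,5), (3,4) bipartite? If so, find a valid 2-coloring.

Step 1: Attempt 2-coloring using BFS:
  Start at vertex 1, assign color 0
  Color vertex 2 with color 1 (neighbor of 1)
  Color vertex 3 with color 1 (neighbor of 1)
  Color vertex 5 with color 1 (neighbor of 1)
  Color vertex 4 with color 0 (neighbor of 3)

Step 2: 2-coloring succeeded. No conflicts found.
  Set A (color 0): {1, 4}
  Set B (color 1): {2, 3, 5}

The graph is bipartite with partition {1, 4}, {2, 3, 5}.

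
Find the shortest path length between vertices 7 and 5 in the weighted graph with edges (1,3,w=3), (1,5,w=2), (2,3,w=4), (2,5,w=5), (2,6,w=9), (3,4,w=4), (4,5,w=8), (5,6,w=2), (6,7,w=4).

Step 1: Build adjacency list with weights:
  1: 3(w=3), 5(w=2)
  2: 3(w=4), 5(w=5), 6(w=9)
  3: 1(w=3), 2(w=4), 4(w=4)
  4: 3(w=4), 5(w=8)
  5: 1(w=2), 2(w=5), 4(w=8), 6(w=2)
  6: 2(w=9), 5(w=2), 7(w=4)
  7: 6(w=4)

Step 2: Apply Dijkstra's algorithm from vertex 7:
  Visit vertex 7 (distance=0)
    Update dist[6] = 4
  Visit vertex 6 (distance=4)
    Update dist[2] = 13
    Update dist[5] = 6
  Visit vertex 5 (distance=6)
    Update dist[1] = 8
    Update dist[2] = 11
    Update dist[4] = 14

Step 3: Shortest path: 7 -> 6 -> 5
Total weight: 4 + 2 = 6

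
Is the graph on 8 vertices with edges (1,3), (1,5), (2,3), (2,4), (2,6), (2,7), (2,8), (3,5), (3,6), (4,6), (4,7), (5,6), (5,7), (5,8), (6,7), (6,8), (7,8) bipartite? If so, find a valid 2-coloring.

Step 1: Attempt 2-coloring using BFS:
  Start at vertex 1, assign color 0
  Color vertex 3 with color 1 (neighbor of 1)
  Color vertex 5 with color 1 (neighbor of 1)
  Color vertex 2 with color 0 (neighbor of 3)

Step 2: Conflict found! Vertices 3 and 5 are adjacent but have the same color.
This means the graph contains an odd cycle.

The graph is NOT bipartite.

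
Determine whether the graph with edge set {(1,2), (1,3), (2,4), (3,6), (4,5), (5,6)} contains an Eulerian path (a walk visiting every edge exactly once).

Step 1: Find the degree of each vertex:
  deg(1) = 2
  deg(2) = 2
  deg(3) = 2
  deg(4) = 2
  deg(5) = 2
  deg(6) = 2

Step 2: Count vertices with odd degree:
  All vertices have even degree (0 odd-degree vertices)

Step 3: Apply Euler's theorem:
  - Eulerian circuit exists iff graph is connected and all vertices have even degree
  - Eulerian path exists iff graph is connected and has 0 or 2 odd-degree vertices

Graph is connected with 0 odd-degree vertices.
Both Eulerian circuit and Eulerian path exist.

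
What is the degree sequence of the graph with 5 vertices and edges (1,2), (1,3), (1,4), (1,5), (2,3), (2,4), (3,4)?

Step 1: Count edges incident to each vertex:
  deg(1) = 4 (neighbors: 2, 3, 4, 5)
  deg(2) = 3 (neighbors: 1, 3, 4)
  deg(3) = 3 (neighbors: 1, 2, 4)
  deg(4) = 3 (neighbors: 1, 2, 3)
  deg(5) = 1 (neighbors: 1)

Step 2: Sort degrees in non-increasing order:
  Degrees: [4, 3, 3, 3, 1] -> sorted: [4, 3, 3, 3, 1]

Degree sequence: [4, 3, 3, 3, 1]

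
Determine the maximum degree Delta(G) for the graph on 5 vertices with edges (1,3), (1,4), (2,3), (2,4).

Step 1: Count edges incident to each vertex:
  deg(1) = 2 (neighbors: 3, 4)
  deg(2) = 2 (neighbors: 3, 4)
  deg(3) = 2 (neighbors: 1, 2)
  deg(4) = 2 (neighbors: 1, 2)
  deg(5) = 0 (neighbors: none)

Step 2: Find maximum:
  max(2, 2, 2, 2, 0) = 2 (vertex 1)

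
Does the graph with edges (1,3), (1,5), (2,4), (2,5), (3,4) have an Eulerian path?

Step 1: Find the degree of each vertex:
  deg(1) = 2
  deg(2) = 2
  deg(3) = 2
  deg(4) = 2
  deg(5) = 2

Step 2: Count vertices with odd degree:
  All vertices have even degree (0 odd-degree vertices)

Step 3: Apply Euler's theorem:
  - Eulerian circuit exists iff graph is connected and all vertices have even degree
  - Eulerian path exists iff graph is connected and has 0 or 2 odd-degree vertices

Graph is connected with 0 odd-degree vertices.
Both Eulerian circuit and Eulerian path exist.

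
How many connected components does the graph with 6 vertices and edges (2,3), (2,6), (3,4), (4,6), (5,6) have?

Step 1: Build adjacency list from edges:
  1: (none)
  2: 3, 6
  3: 2, 4
  4: 3, 6
  5: 6
  6: 2, 4, 5

Step 2: Run BFS/DFS from vertex 1:
  Visited: {1}
  Reached 1 of 6 vertices

Step 3: Only 1 of 6 vertices reached. Graph is disconnected.
Connected components: {1}, {2, 3, 4, 5, 6}
Number of connected components: 2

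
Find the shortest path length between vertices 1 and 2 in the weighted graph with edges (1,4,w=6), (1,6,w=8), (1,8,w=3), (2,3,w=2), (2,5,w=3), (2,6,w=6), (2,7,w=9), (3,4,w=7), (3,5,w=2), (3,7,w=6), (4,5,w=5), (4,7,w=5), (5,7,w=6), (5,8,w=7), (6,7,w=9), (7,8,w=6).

Step 1: Build adjacency list with weights:
  1: 4(w=6), 6(w=8), 8(w=3)
  2: 3(w=2), 5(w=3), 6(w=6), 7(w=9)
  3: 2(w=2), 4(w=7), 5(w=2), 7(w=6)
  4: 1(w=6), 3(w=7), 5(w=5), 7(w=5)
  5: 2(w=3), 3(w=2), 4(w=5), 7(w=6), 8(w=7)
  6: 1(w=8), 2(w=6), 7(w=9)
  7: 2(w=9), 3(w=6), 4(w=5), 5(w=6), 6(w=9), 8(w=6)
  8: 1(w=3), 5(w=7), 7(w=6)

Step 2: Apply Dijkstra's algorithm from vertex 1:
  Visit vertex 1 (distance=0)
    Update dist[4] = 6
    Update dist[6] = 8
    Update dist[8] = 3
  Visit vertex 8 (distance=3)
    Update dist[5] = 10
    Update dist[7] = 9
  Visit vertex 4 (distance=6)
    Update dist[3] = 13
  Visit vertex 6 (distance=8)
    Update dist[2] = 14
  Visit vertex 7 (distance=9)
  Visit vertex 5 (distance=10)
    Update dist[2] = 13
    Update dist[3] = 12
  Visit vertex 3 (distance=12)
  Visit vertex 2 (distance=13)

Step 3: Shortest path: 1 -> 8 -> 5 -> 2
Total weight: 3 + 7 + 3 = 13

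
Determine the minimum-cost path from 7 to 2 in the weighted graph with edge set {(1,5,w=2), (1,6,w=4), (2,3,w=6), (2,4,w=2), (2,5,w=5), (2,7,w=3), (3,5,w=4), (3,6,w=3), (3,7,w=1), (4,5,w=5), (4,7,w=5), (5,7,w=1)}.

Step 1: Build adjacency list with weights:
  1: 5(w=2), 6(w=4)
  2: 3(w=6), 4(w=2), 5(w=5), 7(w=3)
  3: 2(w=6), 5(w=4), 6(w=3), 7(w=1)
  4: 2(w=2), 5(w=5), 7(w=5)
  5: 1(w=2), 2(w=5), 3(w=4), 4(w=5), 7(w=1)
  6: 1(w=4), 3(w=3)
  7: 2(w=3), 3(w=1), 4(w=5), 5(w=1)

Step 2: Apply Dijkstra's algorithm from vertex 7:
  Visit vertex 7 (distance=0)
    Update dist[2] = 3
    Update dist[3] = 1
    Update dist[4] = 5
    Update dist[5] = 1
  Visit vertex 3 (distance=1)
    Update dist[6] = 4
  Visit vertex 5 (distance=1)
    Update dist[1] = 3
  Visit vertex 1 (distance=3)
  Visit vertex 2 (distance=3)

Step 3: Shortest path: 7 -> 2
Total weight: 3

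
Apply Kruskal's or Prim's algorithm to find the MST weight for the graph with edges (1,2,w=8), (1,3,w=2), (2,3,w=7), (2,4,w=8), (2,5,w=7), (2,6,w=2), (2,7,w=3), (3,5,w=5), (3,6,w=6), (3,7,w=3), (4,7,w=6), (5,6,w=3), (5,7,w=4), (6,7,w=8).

Apply Kruskal's algorithm (sort edges by weight, add if no cycle):

Sorted edges by weight:
  (1,3) w=2
  (2,6) w=2
  (2,7) w=3
  (3,7) w=3
  (5,6) w=3
  (5,7) w=4
  (3,5) w=5
  (3,6) w=6
  (4,7) w=6
  (2,3) w=7
  (2,5) w=7
  (1,2) w=8
  (2,4) w=8
  (6,7) w=8

Add edge (1,3) w=2 -- no cycle. Running total: 2
Add edge (2,6) w=2 -- no cycle. Running total: 4
Add edge (2,7) w=3 -- no cycle. Running total: 7
Add edge (3,7) w=3 -- no cycle. Running total: 10
Add edge (5,6) w=3 -- no cycle. Running total: 13
Skip edge (5,7) w=4 -- would create cycle
Skip edge (3,5) w=5 -- would create cycle
Skip edge (3,6) w=6 -- would create cycle
Add edge (4,7) w=6 -- no cycle. Running total: 19

MST edges: (1,3,w=2), (2,6,w=2), (2,7,w=3), (3,7,w=3), (5,6,w=3), (4,7,w=6)
Total MST weight: 2 + 2 + 3 + 3 + 3 + 6 = 19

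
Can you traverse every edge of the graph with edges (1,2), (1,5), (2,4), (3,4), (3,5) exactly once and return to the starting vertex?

Step 1: Find the degree of each vertex:
  deg(1) = 2
  deg(2) = 2
  deg(3) = 2
  deg(4) = 2
  deg(5) = 2

Step 2: Count vertices with odd degree:
  All vertices have even degree (0 odd-degree vertices)

Step 3: Apply Euler's theorem:
  - Eulerian circuit exists iff graph is connected and all vertices have even degree
  - Eulerian path exists iff graph is connected and has 0 or 2 odd-degree vertices

Graph is connected with 0 odd-degree vertices.
Both Eulerian circuit and Eulerian path exist.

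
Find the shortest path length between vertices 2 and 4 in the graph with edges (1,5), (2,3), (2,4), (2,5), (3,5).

Step 1: Build adjacency list:
  1: 5
  2: 3, 4, 5
  3: 2, 5
  4: 2
  5: 1, 2, 3

Step 2: BFS from vertex 2 to find shortest path to 4:
  vertex 3 reached at distance 1
  vertex 4 reached at distance 1

Step 3: Shortest path: 2 -> 4
Path length: 1 edge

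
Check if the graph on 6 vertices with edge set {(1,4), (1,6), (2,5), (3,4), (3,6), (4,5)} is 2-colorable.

Step 1: Attempt 2-coloring using BFS:
  Start at vertex 1, assign color 0
  Color vertex 4 with color 1 (neighbor of 1)
  Color vertex 6 with color 1 (neighbor of 1)
  Color vertex 3 with color 0 (neighbor of 4)
  Color vertex 5 with color 0 (neighbor of 4)
  Color vertex 2 with color 1 (neighbor of 5)

Step 2: 2-coloring succeeded. No conflicts found.
  Set A (color 0): {1, 3, 5}
  Set B (color 1): {2, 4, 6}

The graph is bipartite with partition {1, 3, 5}, {2, 4, 6}.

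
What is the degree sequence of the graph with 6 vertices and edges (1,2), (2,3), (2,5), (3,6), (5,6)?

Step 1: Count edges incident to each vertex:
  deg(1) = 1 (neighbors: 2)
  deg(2) = 3 (neighbors: 1, 3, 5)
  deg(3) = 2 (neighbors: 2, 6)
  deg(4) = 0 (neighbors: none)
  deg(5) = 2 (neighbors: 2, 6)
  deg(6) = 2 (neighbors: 3, 5)

Step 2: Sort degrees in non-increasing order:
  Degrees: [1, 3, 2, 0, 2, 2] -> sorted: [3, 2, 2, 2, 1, 0]

Degree sequence: [3, 2, 2, 2, 1, 0]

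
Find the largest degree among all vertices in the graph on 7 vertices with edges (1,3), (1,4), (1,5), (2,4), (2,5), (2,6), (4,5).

Step 1: Count edges incident to each vertex:
  deg(1) = 3 (neighbors: 3, 4, 5)
  deg(2) = 3 (neighbors: 4, 5, 6)
  deg(3) = 1 (neighbors: 1)
  deg(4) = 3 (neighbors: 1, 2, 5)
  deg(5) = 3 (neighbors: 1, 2, 4)
  deg(6) = 1 (neighbors: 2)
  deg(7) = 0 (neighbors: none)

Step 2: Find maximum:
  max(3, 3, 1, 3, 3, 1, 0) = 3 (vertex 1)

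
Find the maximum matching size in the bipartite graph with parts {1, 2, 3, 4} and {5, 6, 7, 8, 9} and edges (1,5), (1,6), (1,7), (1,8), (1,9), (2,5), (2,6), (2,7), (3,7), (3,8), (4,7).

Step 1: List the neighbors of each left vertex:
  1: 5, 6, 7, 8, 9
  2: 5, 6, 7
  3: 7, 8
  4: 7

Step 2: Greedily match left vertices, then look for augmenting paths:
  Match 1 -- 5
  Match 2 -- 6
  Match 3 -- 8
  Match 4 -- 7
  No augmenting path remains.

Step 3: Verify this is maximum:
  Matching size 4 = min(|L|, |R|) = min(4, 5), which is an upper bound, so this matching is maximum.

Maximum matching: {(1,5), (2,6), (3,8), (4,7)}
Size: 4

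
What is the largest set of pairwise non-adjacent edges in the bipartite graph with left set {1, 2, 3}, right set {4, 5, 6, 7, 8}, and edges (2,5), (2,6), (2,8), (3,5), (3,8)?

Step 1: List the neighbors of each left vertex:
  1: (none)
  2: 5, 6, 8
  3: 5, 8

Step 2: Greedily match left vertices, then look for augmenting paths:
  Match 2 -- 5
  Match 3 -- 8
  No augmenting path remains.

Step 3: Verify this is maximum:
  Matching has size 2. The vertex set {2, 3} covers every edge and has size 2; any matching has at most one edge per cover vertex, so 2 is maximum (König's theorem).

Maximum matching: {(2,5), (3,8)}
Size: 2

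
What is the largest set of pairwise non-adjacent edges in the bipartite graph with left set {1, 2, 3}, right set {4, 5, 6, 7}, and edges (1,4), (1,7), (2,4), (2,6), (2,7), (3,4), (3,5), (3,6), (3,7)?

Step 1: List the neighbors of each left vertex:
  1: 4, 7
  2: 4, 6, 7
  3: 4, 5, 6, 7

Step 2: Greedily match left vertices, then look for augmenting paths:
  Match 1 -- 4
  Match 2 -- 6
  Match 3 -- 5
  No augmenting path remains.

Step 3: Verify this is maximum:
  Matching size 3 = min(|L|, |R|) = min(3, 4), which is an upper bound, so this matching is maximum.

Maximum matching: {(1,4), (2,6), (3,5)}
Size: 3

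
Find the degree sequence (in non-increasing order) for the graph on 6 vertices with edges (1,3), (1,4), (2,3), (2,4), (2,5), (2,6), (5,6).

Step 1: Count edges incident to each vertex:
  deg(1) = 2 (neighbors: 3, 4)
  deg(2) = 4 (neighbors: 3, 4, 5, 6)
  deg(3) = 2 (neighbors: 1, 2)
  deg(4) = 2 (neighbors: 1, 2)
  deg(5) = 2 (neighbors: 2, 6)
  deg(6) = 2 (neighbors: 2, 5)

Step 2: Sort degrees in non-increasing order:
  Degrees: [2, 4, 2, 2, 2, 2] -> sorted: [4, 2, 2, 2, 2, 2]

Degree sequence: [4, 2, 2, 2, 2, 2]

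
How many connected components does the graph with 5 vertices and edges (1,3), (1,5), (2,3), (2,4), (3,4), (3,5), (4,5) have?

Step 1: Build adjacency list from edges:
  1: 3, 5
  2: 3, 4
  3: 1, 2, 4, 5
  4: 2, 3, 5
  5: 1, 3, 4

Step 2: Run BFS/DFS from vertex 1:
  Visited: {1, 3, 5, 2, 4}
  Reached 5 of 5 vertices

Step 3: All 5 vertices reached from vertex 1, so the graph is connected.
Number of connected components: 1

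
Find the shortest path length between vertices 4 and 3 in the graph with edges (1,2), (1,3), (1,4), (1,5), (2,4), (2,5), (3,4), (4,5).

Step 1: Build adjacency list:
  1: 2, 3, 4, 5
  2: 1, 4, 5
  3: 1, 4
  4: 1, 2, 3, 5
  5: 1, 2, 4

Step 2: BFS from vertex 4 to find shortest path to 3:
  vertex 1 reached at distance 1
  vertex 2 reached at distance 1
  vertex 3 reached at distance 1

Step 3: Shortest path: 4 -> 3
Path length: 1 edge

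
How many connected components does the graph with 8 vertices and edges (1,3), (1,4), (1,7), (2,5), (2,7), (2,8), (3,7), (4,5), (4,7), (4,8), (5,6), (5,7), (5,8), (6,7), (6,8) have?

Step 1: Build adjacency list from edges:
  1: 3, 4, 7
  2: 5, 7, 8
  3: 1, 7
  4: 1, 5, 7, 8
  5: 2, 4, 6, 7, 8
  6: 5, 7, 8
  7: 1, 2, 3, 4, 5, 6
  8: 2, 4, 5, 6

Step 2: Run BFS/DFS from vertex 1:
  Visited: {1, 3, 4, 7, 5, 8, 2, 6}
  Reached 8 of 8 vertices

Step 3: All 8 vertices reached from vertex 1, so the graph is connected.
Number of connected components: 1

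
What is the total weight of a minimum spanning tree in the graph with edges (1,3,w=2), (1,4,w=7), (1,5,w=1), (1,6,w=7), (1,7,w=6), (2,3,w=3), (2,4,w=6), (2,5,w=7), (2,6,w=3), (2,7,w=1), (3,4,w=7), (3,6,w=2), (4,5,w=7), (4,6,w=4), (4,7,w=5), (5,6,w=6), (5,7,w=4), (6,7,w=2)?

Apply Kruskal's algorithm (sort edges by weight, add if no cycle):

Sorted edges by weight:
  (1,5) w=1
  (2,7) w=1
  (1,3) w=2
  (3,6) w=2
  (6,7) w=2
  (2,6) w=3
  (2,3) w=3
  (4,6) w=4
  (5,7) w=4
  (4,7) w=5
  (1,7) w=6
  (2,4) w=6
  (5,6) w=6
  (1,4) w=7
  (1,6) w=7
  (2,5) w=7
  (3,4) w=7
  (4,5) w=7

Add edge (1,5) w=1 -- no cycle. Running total: 1
Add edge (2,7) w=1 -- no cycle. Running total: 2
Add edge (1,3) w=2 -- no cycle. Running total: 4
Add edge (3,6) w=2 -- no cycle. Running total: 6
Add edge (6,7) w=2 -- no cycle. Running total: 8
Skip edge (2,6) w=3 -- would create cycle
Skip edge (2,3) w=3 -- would create cycle
Add edge (4,6) w=4 -- no cycle. Running total: 12

MST edges: (1,5,w=1), (2,7,w=1), (1,3,w=2), (3,6,w=2), (6,7,w=2), (4,6,w=4)
Total MST weight: 1 + 1 + 2 + 2 + 2 + 4 = 12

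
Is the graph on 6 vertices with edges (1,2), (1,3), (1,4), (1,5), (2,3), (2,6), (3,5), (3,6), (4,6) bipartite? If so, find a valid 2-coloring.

Step 1: Attempt 2-coloring using BFS:
  Start at vertex 1, assign color 0
  Color vertex 2 with color 1 (neighbor of 1)
  Color vertex 3 with color 1 (neighbor of 1)
  Color vertex 4 with color 1 (neighbor of 1)
  Color vertex 5 with color 1 (neighbor of 1)

Step 2: Conflict found! Vertices 2 and 3 are adjacent but have the same color.
This means the graph contains an odd cycle.

The graph is NOT bipartite.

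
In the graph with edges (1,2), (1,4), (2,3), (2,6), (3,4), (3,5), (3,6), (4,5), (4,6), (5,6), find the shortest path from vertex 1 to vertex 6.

Step 1: Build adjacency list:
  1: 2, 4
  2: 1, 3, 6
  3: 2, 4, 5, 6
  4: 1, 3, 5, 6
  5: 3, 4, 6
  6: 2, 3, 4, 5

Step 2: BFS from vertex 1 to find shortest path to 6:
  vertex 2 reached at distance 1
  vertex 4 reached at distance 1
  vertex 3 reached at distance 2
  vertex 6 reached at distance 2

Step 3: Shortest path: 1 -> 2 -> 6
Path length: 2 edges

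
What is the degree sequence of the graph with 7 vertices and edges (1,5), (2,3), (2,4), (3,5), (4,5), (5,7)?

Step 1: Count edges incident to each vertex:
  deg(1) = 1 (neighbors: 5)
  deg(2) = 2 (neighbors: 3, 4)
  deg(3) = 2 (neighbors: 2, 5)
  deg(4) = 2 (neighbors: 2, 5)
  deg(5) = 4 (neighbors: 1, 3, 4, 7)
  deg(6) = 0 (neighbors: none)
  deg(7) = 1 (neighbors: 5)

Step 2: Sort degrees in non-increasing order:
  Degrees: [1, 2, 2, 2, 4, 0, 1] -> sorted: [4, 2, 2, 2, 1, 1, 0]

Degree sequence: [4, 2, 2, 2, 1, 1, 0]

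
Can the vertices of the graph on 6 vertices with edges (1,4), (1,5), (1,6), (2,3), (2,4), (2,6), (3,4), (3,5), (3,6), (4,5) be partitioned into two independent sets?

Step 1: Attempt 2-coloring using BFS:
  Start at vertex 1, assign color 0
  Color vertex 4 with color 1 (neighbor of 1)
  Color vertex 5 with color 1 (neighbor of 1)
  Color vertex 6 with color 1 (neighbor of 1)
  Color vertex 2 with color 0 (neighbor of 4)
  Color vertex 3 with color 0 (neighbor of 4)

Step 2: Conflict found! Vertices 4 and 5 are adjacent but have the same color.
This means the graph contains an odd cycle.

The graph is NOT bipartite.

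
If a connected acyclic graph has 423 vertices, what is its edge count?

A tree on n vertices always has exactly n - 1 edges.
For n = 423: edges = 423 - 1 = 422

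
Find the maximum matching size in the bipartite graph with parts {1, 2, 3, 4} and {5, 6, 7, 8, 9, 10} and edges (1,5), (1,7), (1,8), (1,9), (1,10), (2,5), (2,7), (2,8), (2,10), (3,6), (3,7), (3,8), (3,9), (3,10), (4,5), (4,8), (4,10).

Step 1: List the neighbors of each left vertex:
  1: 5, 7, 8, 9, 10
  2: 5, 7, 8, 10
  3: 6, 7, 8, 9, 10
  4: 5, 8, 10

Step 2: Greedily match left vertices, then look for augmenting paths:
  Match 1 -- 5
  Match 2 -- 7
  Match 3 -- 6
  Match 4 -- 8
  No augmenting path remains.

Step 3: Verify this is maximum:
  Matching size 4 = min(|L|, |R|) = min(4, 6), which is an upper bound, so this matching is maximum.

Maximum matching: {(1,5), (2,7), (3,6), (4,8)}
Size: 4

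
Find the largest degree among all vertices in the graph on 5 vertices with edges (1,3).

Step 1: Count edges incident to each vertex:
  deg(1) = 1 (neighbors: 3)
  deg(2) = 0 (neighbors: none)
  deg(3) = 1 (neighbors: 1)
  deg(4) = 0 (neighbors: none)
  deg(5) = 0 (neighbors: none)

Step 2: Find maximum:
  max(1, 0, 1, 0, 0) = 1 (vertex 1)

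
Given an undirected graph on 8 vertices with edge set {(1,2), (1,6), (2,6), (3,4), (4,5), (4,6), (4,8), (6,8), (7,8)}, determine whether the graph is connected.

Step 1: Build adjacency list from edges:
  1: 2, 6
  2: 1, 6
  3: 4
  4: 3, 5, 6, 8
  5: 4
  6: 1, 2, 4, 8
  7: 8
  8: 4, 6, 7

Step 2: Run BFS/DFS from vertex 1:
  Visited: {1, 2, 6, 4, 8, 3, 5, 7}
  Reached 8 of 8 vertices

Step 3: All 8 vertices reached from vertex 1, so the graph is connected.
Answer: Yes, the graph is connected.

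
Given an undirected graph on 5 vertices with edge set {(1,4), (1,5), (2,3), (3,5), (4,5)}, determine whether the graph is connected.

Step 1: Build adjacency list from edges:
  1: 4, 5
  2: 3
  3: 2, 5
  4: 1, 5
  5: 1, 3, 4

Step 2: Run BFS/DFS from vertex 1:
  Visited: {1, 4, 5, 3, 2}
  Reached 5 of 5 vertices

Step 3: All 5 vertices reached from vertex 1, so the graph is connected.
Answer: Yes, the graph is connected.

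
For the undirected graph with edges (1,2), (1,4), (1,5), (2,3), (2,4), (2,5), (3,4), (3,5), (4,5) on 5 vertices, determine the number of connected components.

Step 1: Build adjacency list from edges:
  1: 2, 4, 5
  2: 1, 3, 4, 5
  3: 2, 4, 5
  4: 1, 2, 3, 5
  5: 1, 2, 3, 4

Step 2: Run BFS/DFS from vertex 1:
  Visited: {1, 2, 4, 5, 3}
  Reached 5 of 5 vertices

Step 3: All 5 vertices reached from vertex 1, so the graph is connected.
Number of connected components: 1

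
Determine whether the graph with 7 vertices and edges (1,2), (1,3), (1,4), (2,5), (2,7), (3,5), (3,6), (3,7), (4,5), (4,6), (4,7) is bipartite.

Step 1: Attempt 2-coloring using BFS:
  Start at vertex 1, assign color 0
  Color vertex 2 with color 1 (neighbor of 1)
  Color vertex 3 with color 1 (neighbor of 1)
  Color vertex 4 with color 1 (neighbor of 1)
  Color vertex 5 with color 0 (neighbor of 2)
  Color vertex 7 with color 0 (neighbor of 2)
  Color vertex 6 with color 0 (neighbor of 3)

Step 2: 2-coloring succeeded. No conflicts found.
  Set A (color 0): {1, 5, 6, 7}
  Set B (color 1): {2, 3, 4}

The graph is bipartite with partition {1, 5, 6, 7}, {2, 3, 4}.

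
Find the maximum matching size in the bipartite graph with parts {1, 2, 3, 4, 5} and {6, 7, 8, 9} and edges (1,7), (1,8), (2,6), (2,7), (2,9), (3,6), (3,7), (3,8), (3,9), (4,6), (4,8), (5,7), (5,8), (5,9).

Step 1: List the neighbors of each left vertex:
  1: 7, 8
  2: 6, 7, 9
  3: 6, 7, 8, 9
  4: 6, 8
  5: 7, 8, 9

Step 2: Greedily match left vertices, then look for augmenting paths:
  Match 1 -- 7
  Match 2 -- 6
  Match 3 -- 8
  Match 5 -- 9
  No augmenting path remains.

Step 3: Verify this is maximum:
  Matching size 4 = min(|L|, |R|) = min(5, 4), which is an upper bound, so this matching is maximum.

Maximum matching: {(1,7), (2,6), (3,8), (5,9)}
Size: 4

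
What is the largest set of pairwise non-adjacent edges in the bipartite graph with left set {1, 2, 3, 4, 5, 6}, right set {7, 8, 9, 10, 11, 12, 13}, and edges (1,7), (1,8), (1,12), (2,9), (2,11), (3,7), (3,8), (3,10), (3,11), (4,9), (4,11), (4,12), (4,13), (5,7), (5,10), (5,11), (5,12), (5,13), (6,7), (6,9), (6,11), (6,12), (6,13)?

Step 1: List the neighbors of each left vertex:
  1: 7, 8, 12
  2: 9, 11
  3: 7, 8, 10, 11
  4: 9, 11, 12, 13
  5: 7, 10, 11, 12, 13
  6: 7, 9, 11, 12, 13

Step 2: Greedily match left vertices, then look for augmenting paths:
  Match 1 -- 7
  Match 2 -- 9
  Match 3 -- 8
  Match 4 -- 11
  Match 5 -- 10
  Match 6 -- 12
  No augmenting path remains.

Step 3: Verify this is maximum:
  Matching size 6 = min(|L|, |R|) = min(6, 7), which is an upper bound, so this matching is maximum.

Maximum matching: {(1,7), (2,9), (3,8), (4,11), (5,10), (6,12)}
Size: 6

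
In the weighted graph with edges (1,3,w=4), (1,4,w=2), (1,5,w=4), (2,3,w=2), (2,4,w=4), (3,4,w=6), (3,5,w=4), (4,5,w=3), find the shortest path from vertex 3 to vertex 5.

Step 1: Build adjacency list with weights:
  1: 3(w=4), 4(w=2), 5(w=4)
  2: 3(w=2), 4(w=4)
  3: 1(w=4), 2(w=2), 4(w=6), 5(w=4)
  4: 1(w=2), 2(w=4), 3(w=6), 5(w=3)
  5: 1(w=4), 3(w=4), 4(w=3)

Step 2: Apply Dijkstra's algorithm from vertex 3:
  Visit vertex 3 (distance=0)
    Update dist[1] = 4
    Update dist[2] = 2
    Update dist[4] = 6
    Update dist[5] = 4
  Visit vertex 2 (distance=2)
  Visit vertex 1 (distance=4)
  Visit vertex 5 (distance=4)

Step 3: Shortest path: 3 -> 5
Total weight: 4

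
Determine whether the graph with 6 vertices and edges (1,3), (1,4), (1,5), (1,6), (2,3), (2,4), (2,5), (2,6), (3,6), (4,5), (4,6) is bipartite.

Step 1: Attempt 2-coloring using BFS:
  Start at vertex 1, assign color 0
  Color vertex 3 with color 1 (neighbor of 1)
  Color vertex 4 with color 1 (neighbor of 1)
  Color vertex 5 with color 1 (neighbor of 1)
  Color vertex 6 with color 1 (neighbor of 1)
  Color vertex 2 with color 0 (neighbor of 3)

Step 2: Conflict found! Vertices 3 and 6 are adjacent but have the same color.
This means the graph contains an odd cycle.

The graph is NOT bipartite.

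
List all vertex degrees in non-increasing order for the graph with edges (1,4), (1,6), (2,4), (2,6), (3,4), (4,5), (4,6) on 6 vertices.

Step 1: Count edges incident to each vertex:
  deg(1) = 2 (neighbors: 4, 6)
  deg(2) = 2 (neighbors: 4, 6)
  deg(3) = 1 (neighbors: 4)
  deg(4) = 5 (neighbors: 1, 2, 3, 5, 6)
  deg(5) = 1 (neighbors: 4)
  deg(6) = 3 (neighbors: 1, 2, 4)

Step 2: Sort degrees in non-increasing order:
  Degrees: [2, 2, 1, 5, 1, 3] -> sorted: [5, 3, 2, 2, 1, 1]

Degree sequence: [5, 3, 2, 2, 1, 1]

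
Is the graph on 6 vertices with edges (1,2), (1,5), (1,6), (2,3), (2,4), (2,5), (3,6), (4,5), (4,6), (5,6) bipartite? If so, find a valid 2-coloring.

Step 1: Attempt 2-coloring using BFS:
  Start at vertex 1, assign color 0
  Color vertex 2 with color 1 (neighbor of 1)
  Color vertex 5 with color 1 (neighbor of 1)
  Color vertex 6 with color 1 (neighbor of 1)
  Color vertex 3 with color 0 (neighbor of 2)
  Color vertex 4 with color 0 (neighbor of 2)

Step 2: Conflict found! Vertices 2 and 5 are adjacent but have the same color.
This means the graph contains an odd cycle.

The graph is NOT bipartite.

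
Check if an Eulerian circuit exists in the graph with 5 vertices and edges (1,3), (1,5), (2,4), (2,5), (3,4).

Step 1: Find the degree of each vertex:
  deg(1) = 2
  deg(2) = 2
  deg(3) = 2
  deg(4) = 2
  deg(5) = 2

Step 2: Count vertices with odd degree:
  All vertices have even degree (0 odd-degree vertices)

Step 3: Apply Euler's theorem:
  - Eulerian circuit exists iff graph is connected and all vertices have even degree
  - Eulerian path exists iff graph is connected and has 0 or 2 odd-degree vertices

Graph is connected with 0 odd-degree vertices.
Both Eulerian circuit and Eulerian path exist.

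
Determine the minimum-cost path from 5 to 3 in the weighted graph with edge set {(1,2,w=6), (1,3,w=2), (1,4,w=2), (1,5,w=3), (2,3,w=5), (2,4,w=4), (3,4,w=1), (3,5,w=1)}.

Step 1: Build adjacency list with weights:
  1: 2(w=6), 3(w=2), 4(w=2), 5(w=3)
  2: 1(w=6), 3(w=5), 4(w=4)
  3: 1(w=2), 2(w=5), 4(w=1), 5(w=1)
  4: 1(w=2), 2(w=4), 3(w=1)
  5: 1(w=3), 3(w=1)

Step 2: Apply Dijkstra's algorithm from vertex 5:
  Visit vertex 5 (distance=0)
    Update dist[1] = 3
    Update dist[3] = 1
  Visit vertex 3 (distance=1)
    Update dist[2] = 6
    Update dist[4] = 2

Step 3: Shortest path: 5 -> 3
Total weight: 1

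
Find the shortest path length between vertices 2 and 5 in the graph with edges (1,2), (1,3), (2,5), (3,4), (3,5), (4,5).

Step 1: Build adjacency list:
  1: 2, 3
  2: 1, 5
  3: 1, 4, 5
  4: 3, 5
  5: 2, 3, 4

Step 2: BFS from vertex 2 to find shortest path to 5:
  vertex 1 reached at distance 1
  vertex 5 reached at distance 1

Step 3: Shortest path: 2 -> 5
Path length: 1 edge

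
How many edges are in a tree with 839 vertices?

A tree on n vertices always has exactly n - 1 edges.
For n = 839: edges = 839 - 1 = 838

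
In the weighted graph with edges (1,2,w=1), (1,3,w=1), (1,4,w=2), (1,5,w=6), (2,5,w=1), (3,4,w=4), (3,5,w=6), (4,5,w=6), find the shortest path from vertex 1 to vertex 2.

Step 1: Build adjacency list with weights:
  1: 2(w=1), 3(w=1), 4(w=2), 5(w=6)
  2: 1(w=1), 5(w=1)
  3: 1(w=1), 4(w=4), 5(w=6)
  4: 1(w=2), 3(w=4), 5(w=6)
  5: 1(w=6), 2(w=1), 3(w=6), 4(w=6)

Step 2: Apply Dijkstra's algorithm from vertex 1:
  Visit vertex 1 (distance=0)
    Update dist[2] = 1
    Update dist[3] = 1
    Update dist[4] = 2
    Update dist[5] = 6
  Visit vertex 2 (distance=1)
    Update dist[5] = 2

Step 3: Shortest path: 1 -> 2
Total weight: 1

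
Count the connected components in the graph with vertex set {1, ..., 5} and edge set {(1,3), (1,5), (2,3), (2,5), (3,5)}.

Step 1: Build adjacency list from edges:
  1: 3, 5
  2: 3, 5
  3: 1, 2, 5
  4: (none)
  5: 1, 2, 3

Step 2: Run BFS/DFS from vertex 1:
  Visited: {1, 3, 5, 2}
  Reached 4 of 5 vertices

Step 3: Only 4 of 5 vertices reached. Graph is disconnected.
Connected components: {1, 2, 3, 5}, {4}
Number of connected components: 2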